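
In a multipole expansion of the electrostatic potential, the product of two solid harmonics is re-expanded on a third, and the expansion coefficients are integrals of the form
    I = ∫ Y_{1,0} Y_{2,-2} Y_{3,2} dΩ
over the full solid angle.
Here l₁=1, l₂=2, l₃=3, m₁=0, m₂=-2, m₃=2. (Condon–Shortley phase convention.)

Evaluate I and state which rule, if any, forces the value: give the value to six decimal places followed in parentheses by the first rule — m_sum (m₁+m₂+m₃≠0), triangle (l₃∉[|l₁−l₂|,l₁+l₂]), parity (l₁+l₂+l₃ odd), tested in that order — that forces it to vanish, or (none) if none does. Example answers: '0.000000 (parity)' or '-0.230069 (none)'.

0.184674 (none)

Checks pass: Σm=0; 6 even; l₃=3∈[1,3].
(2·1+1)(2·2+1)(2·3+1) = 105
Δ: 0! 2! 4! / 7! → 1/105
sum: t=0:+1/4 = 1/4
3j²(1 2 3; 0 0 0) = Δ·Π!·Σ² = 3/35  (sign -1)
sum: t=0:+1/24 = 1/24
3j²(1 2 3; 0 -2 2) = Δ·Π!·Σ² = 1/21  (sign -1)
combine: 4πI² = 105·3/35·1/21 = 3/7
take √, sign +1: I = 0.18467439
No selection rule forces the value: the integral is nonzero (none).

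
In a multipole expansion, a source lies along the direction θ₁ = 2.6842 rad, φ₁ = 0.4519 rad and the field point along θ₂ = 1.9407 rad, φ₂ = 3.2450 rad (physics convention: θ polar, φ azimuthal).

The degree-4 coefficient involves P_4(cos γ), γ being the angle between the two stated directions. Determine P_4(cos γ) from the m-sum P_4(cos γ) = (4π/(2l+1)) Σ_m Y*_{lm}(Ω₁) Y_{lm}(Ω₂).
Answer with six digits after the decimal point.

Addition theorem: P_4(cos γ) = (4π/9) Σ_m Y*_{lm}(Ω₁) Y_{lm}(Ω₂), m = −4…4:
  m=-4: (-0.00395 + 0.01636j) × (0.30621 - 0.13441j) = 0.00099 + 0.00554j  (running Σ = 0.00099 + 0.00554j)
  m=-3: (-0.02064 - 0.09449j) × (0.34925 - 0.11196j) = -0.01779 - 0.03069j  (running Σ = -0.01680 - 0.02515j)
  m=-2: (0.18706 + 0.23757j) × (-0.02422 + 0.00508j) = -0.00574 - 0.00480j  (running Σ = -0.02254 - 0.02995j)
  m=-1: (-0.44431 - 0.21567j) × (-0.33072 + 0.03432j) = 0.15435 + 0.05608j  (running Σ = 0.13181 + 0.02613j)
  m=0: (0.16189 + 0.00000j) × (-0.03418 + 0.00000j) = -0.00553 + 0.00000j  (running Σ = 0.12628 + 0.02613j)
  m=1: (0.44431 - 0.21567j) × (0.33072 + 0.03432j) = 0.15435 - 0.05608j  (running Σ = 0.28062 - 0.02995j)
  m=2: (0.18706 - 0.23757j) × (-0.02422 - 0.00508j) = -0.00574 + 0.00480j  (running Σ = 0.27489 - 0.02515j)
  m=3: (0.02064 - 0.09449j) × (-0.34925 - 0.11196j) = -0.01779 + 0.03069j  (running Σ = 0.25710 + 0.00554j)
  m=4: (-0.00395 - 0.01636j) × (0.30621 + 0.13441j) = 0.00099 - 0.00554j  (running Σ = 0.25809 + 0.00000j)
Σ over m = 0.25809 + 0.00000j; ×(4π/9) → 0.36036 + 0.00000j. Real part: 0.360359

0.360359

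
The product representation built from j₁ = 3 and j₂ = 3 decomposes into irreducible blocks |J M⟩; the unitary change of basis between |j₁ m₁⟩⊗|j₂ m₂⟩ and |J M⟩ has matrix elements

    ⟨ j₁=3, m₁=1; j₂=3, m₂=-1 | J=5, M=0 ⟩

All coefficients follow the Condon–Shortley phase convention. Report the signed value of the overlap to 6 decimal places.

triangle: 1!·5!·5!/12! = 14400/479001600
(j±m)!: 4!·2!·2!·4!·5!·5! = 33177600
prefactor² = (2J+1)·Δ·N² = 76800/7
  k=0: +1/(0!·1!·2!·2!·3!·3!) = 1/144
  k=1: −1/(1!·0!·1!·1!·4!·4!) = -1/576
Σ = 1/192  ⇒  CG² = 76800/7·(1/192)² = 25/84
CG = +√(25/84) = +0.545545

+√(25/84) = +0.545545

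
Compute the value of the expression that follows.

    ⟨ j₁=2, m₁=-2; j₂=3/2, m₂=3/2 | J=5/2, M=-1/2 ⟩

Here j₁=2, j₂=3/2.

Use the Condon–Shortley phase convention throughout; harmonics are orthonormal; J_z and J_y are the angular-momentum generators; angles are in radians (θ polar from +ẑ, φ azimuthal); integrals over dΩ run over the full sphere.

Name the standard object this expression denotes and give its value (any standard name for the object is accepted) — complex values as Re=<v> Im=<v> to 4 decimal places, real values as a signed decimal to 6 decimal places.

This is a Clebsch–Gordan (vector-coupling) coefficient.
j₁+j₂−J=1  J+j₁−j₂=3  J−j₁+j₂=2  j₁+j₂+J+1=7
(j₁±m₁, j₂±m₂, J±M) = (0,4,3,0,2,3)
P² = 864/35
sum k=1..1:
  [1] −1/12 = -1/12
S = -1/12
C² = P²·S² = 6/35 ; C = -0.414039

Clebsch–Gordan coefficient, −√(6/35) ≈ -0.414039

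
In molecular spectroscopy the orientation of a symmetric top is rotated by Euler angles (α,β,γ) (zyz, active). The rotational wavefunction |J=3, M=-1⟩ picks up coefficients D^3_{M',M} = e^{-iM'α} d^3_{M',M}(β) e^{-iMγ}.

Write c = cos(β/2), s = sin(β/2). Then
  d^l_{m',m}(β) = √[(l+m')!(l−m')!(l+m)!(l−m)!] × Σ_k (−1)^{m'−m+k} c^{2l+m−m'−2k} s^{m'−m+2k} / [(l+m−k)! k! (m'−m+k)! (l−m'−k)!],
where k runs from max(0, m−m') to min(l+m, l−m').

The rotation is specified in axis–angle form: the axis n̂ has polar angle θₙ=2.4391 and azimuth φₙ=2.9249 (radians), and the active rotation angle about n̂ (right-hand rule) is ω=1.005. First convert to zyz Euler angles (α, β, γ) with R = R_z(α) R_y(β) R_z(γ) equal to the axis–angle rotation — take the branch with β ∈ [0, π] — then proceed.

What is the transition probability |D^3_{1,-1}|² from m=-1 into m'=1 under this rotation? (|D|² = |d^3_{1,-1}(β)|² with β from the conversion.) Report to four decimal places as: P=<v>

P=0.1657

Axis–angle → zyz. n̂ = (sinθₙcosφₙ, sinθₙsinφₙ, cosθₙ) = (-0.631012, +0.138917, -0.763234), ω = 1.0050.
R = I cosω + sinω [n̂]ₓ + (1−cosω) n̂n̂ᵀ gives
  R = [+0.720807, +0.603627, +0.340693; -0.684959, +0.545041, +0.483490; +0.106156, -0.581863, +0.806329]
β = atan2(√(R₁₃²+R₂₃²), R₃₃) = 0.632877; α = atan2(R₂₃, R₁₃) mod 2π = 0.956954; γ = atan2(R₃₂, −R₃₁) mod 2π = 4.531932
First d^3_{1,-1}(β=0.6329), then the phase factors e^{-i(1)α} and e^{-i(-1)γ}:
With c≡cos(β/2)=0.950350 and s≡sin(β/2)=0.311184, N=[24·2·2·24]^{1/2}=48.000000
The bounds max(0,m−m')=0 and min(l+m,l−m')=2 give 3 terms
  k=0: (−1)^2·48.0000/(8)·0.9503^4·0.3112^2 = +0.473936
  k=1: (−1)^3·48.0000/(6)·0.9503^2·0.3112^4 = -0.067753
  k=2: (−1)^4·48.0000/(48)·0.9503^0·0.3112^6 = +0.000908
d^3_{1,-1}(0.6329) = +0.473936 -0.067753 +0.000908 = +0.407091
|D^3_{1,-1}|² = |d^3_{1,-1}(β)|² = (+0.407091)² = 0.165723 (the z-rotation phases have unit modulus)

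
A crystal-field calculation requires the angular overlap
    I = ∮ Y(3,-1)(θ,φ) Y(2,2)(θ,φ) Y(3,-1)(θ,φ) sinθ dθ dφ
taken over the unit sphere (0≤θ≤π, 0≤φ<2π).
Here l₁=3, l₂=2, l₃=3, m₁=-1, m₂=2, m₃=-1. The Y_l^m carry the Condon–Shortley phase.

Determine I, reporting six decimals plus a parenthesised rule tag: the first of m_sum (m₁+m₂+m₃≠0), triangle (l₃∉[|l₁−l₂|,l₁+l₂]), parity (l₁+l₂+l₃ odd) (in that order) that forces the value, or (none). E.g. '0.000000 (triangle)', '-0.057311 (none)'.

m-sum 0 ✓  L=8 even ✓  1≤3≤5 ✓
Π(2lᵢ+1) = 7×5×7 = 245
triangle coeff Δ(3,2,3) = 1/3780
Σ_t [0,2]: t=0:+1/24 t=1:−1/4 t=2:+1/24 = -1/6
(3j)²=4/105 [(3 2 3; 0 0 0)], sign=+1
Σ_t [2,2]: t=2:+1/16 = 1/16
(3j)²=2/35 [(3 2 3; -1 2 -1)], sign=+1
⇒ 4πI² = 8/15
I = (+1)√(8/15/(4π)) = 0.20601291
No selection rule forces the value: the integral is nonzero (none).

0.206013 (none)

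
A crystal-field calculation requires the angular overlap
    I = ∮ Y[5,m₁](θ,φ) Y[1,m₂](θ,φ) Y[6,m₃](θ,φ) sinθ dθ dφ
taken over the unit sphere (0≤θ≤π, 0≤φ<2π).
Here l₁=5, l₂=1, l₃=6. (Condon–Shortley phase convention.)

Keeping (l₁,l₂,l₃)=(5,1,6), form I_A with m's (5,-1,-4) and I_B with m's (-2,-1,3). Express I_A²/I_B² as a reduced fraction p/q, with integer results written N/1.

Same 5,1,6: normalisation and zero-m 3j drop out of the ratio.
A: Δ: 0! 10! 2! / 13! → 1/858; sum: t=0:+1/7257600 = 1/7257600; 3j²(5 1 6; 5 -1 -4) = Δ·Π!·Σ² = 1/858  (sign +1)
B: Δ: 0! 10! 2! / 13! → 1/858; sum: t=0:+1/60480 = 1/60480; 3j²(5 1 6; -2 -1 3) = Δ·Π!·Σ² = 6/143  (sign -1)
I_A²/I_B² = (1/858)/(6/143) = 1/36

1/36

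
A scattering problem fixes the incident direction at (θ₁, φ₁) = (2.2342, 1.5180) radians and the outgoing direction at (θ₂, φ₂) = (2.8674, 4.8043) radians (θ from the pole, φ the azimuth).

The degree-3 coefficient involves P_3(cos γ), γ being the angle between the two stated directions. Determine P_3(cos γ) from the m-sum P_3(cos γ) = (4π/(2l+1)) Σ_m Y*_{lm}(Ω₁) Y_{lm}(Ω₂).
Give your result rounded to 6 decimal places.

Addition theorem: P_3(cos γ) = (4π/7) Σ_m Y*_{lm}(Ω₁) Y_{lm}(Ω₂), m = −3…3:
  m=-3: Y*=(-0.032188, -0.201518)  Y=(-0.002255, -0.007970)  product (-0.001533, 0.000711)
  m=-2: Y*=(0.388511, -0.041177)  Y=(0.070914, -0.013184)  product (0.027008, -0.008042)
  m=-1: Y*=(0.012041, 0.227850)  Y=(0.029182, 0.316609)  product (-0.071788, 0.010461)
  m=+0: Y*=(0.253688, -0.000000)  Y=(-0.586783, 0.000000)  product (-0.148860, 0.000000)
  m=+1: Y*=(-0.012041, 0.227850)  Y=(-0.029182, 0.316609)  product (-0.071788, -0.010461)
  m=+2: Y*=(0.388511, 0.041177)  Y=(0.070914, 0.013184)  product (0.027008, 0.008042)
  m=+3: Y*=(0.032188, -0.201518)  Y=(0.002255, -0.007970)  product (-0.001533, -0.000711)
Accumulated sum (-0.241487, 0.000000); after 4π/(2l+1) scaling, (-0.433516, 0.000000) ⇒ P_3 = -0.433516

-0.433516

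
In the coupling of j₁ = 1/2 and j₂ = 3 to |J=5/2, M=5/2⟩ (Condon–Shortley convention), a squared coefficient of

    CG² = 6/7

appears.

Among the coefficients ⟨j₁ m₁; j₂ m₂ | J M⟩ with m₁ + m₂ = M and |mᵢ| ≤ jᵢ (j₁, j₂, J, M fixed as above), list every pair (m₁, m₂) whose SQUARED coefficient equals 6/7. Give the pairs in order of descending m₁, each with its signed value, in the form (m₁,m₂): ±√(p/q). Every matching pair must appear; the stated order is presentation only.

(-1/2,3): −√(6/7)

Admissible pairs with m₁+m₂ = M = 5/2: (-1/2,3), (1/2,2)
  (m₁,m₂)=(1/2,2): CG² = 1/7, CG = +√(1/7)
  (m₁,m₂)=(-1/2,3): CG² = 6/7, CG = −√(6/7)   ← matches the target
Pairs with CG² = 6/7: (-1/2,3): −√(6/7)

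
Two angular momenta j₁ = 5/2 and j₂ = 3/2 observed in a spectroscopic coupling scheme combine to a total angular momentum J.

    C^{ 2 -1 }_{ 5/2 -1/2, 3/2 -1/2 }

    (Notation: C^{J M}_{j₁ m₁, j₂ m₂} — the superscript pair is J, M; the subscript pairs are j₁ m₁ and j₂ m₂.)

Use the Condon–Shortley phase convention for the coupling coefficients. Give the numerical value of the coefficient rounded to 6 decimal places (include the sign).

−√(25/84) ≈ -0.545545

√[5·2!3!1!/7! · 2!3!1!2!1!3!] = √(12/7)
  +(−1)^0/∏(0,2,3,1,0,0)! = 1/12  (running 1/12)
  +(−1)^1/∏(1,1,2,0,1,1)! = -1/2  (running -5/12)
⟨..|..⟩ = √(12/7)·(-5/12) = -0.545545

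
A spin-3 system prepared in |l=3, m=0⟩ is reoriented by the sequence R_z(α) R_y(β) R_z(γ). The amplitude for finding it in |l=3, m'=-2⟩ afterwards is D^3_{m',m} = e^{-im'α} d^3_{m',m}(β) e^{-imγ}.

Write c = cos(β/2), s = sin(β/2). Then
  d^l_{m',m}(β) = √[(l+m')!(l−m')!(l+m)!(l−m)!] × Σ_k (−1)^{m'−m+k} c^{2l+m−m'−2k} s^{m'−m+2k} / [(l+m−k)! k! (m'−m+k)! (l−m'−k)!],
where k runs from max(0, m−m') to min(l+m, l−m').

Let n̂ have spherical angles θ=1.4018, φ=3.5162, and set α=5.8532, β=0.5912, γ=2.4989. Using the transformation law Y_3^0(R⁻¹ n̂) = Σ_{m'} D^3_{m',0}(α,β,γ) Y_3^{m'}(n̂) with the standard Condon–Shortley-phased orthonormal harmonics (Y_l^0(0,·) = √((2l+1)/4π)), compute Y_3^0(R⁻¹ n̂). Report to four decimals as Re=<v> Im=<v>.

Re=0.2439 Im=0.0000

Need the full column D^3_{m',0} for m'=−3..3 at α=5.8532, β=0.5912, γ=2.4989.
cos(β/2)=0.956628, sin(β/2)=0.291314
d^3_{-3,0}: single k=3 term ⇒ +0.096789;  D = +0.026826-0.092997i
d^3_{-2,0}: k∈[2..3] ⇒ +0.389273 -0.036099 = +0.353175;  D = +0.230432-0.267644i
d^3_{-1,0}: k∈[1..3] ⇒ +0.808474 -0.224918 +0.006952 = +0.590509;  D = +0.536756-0.246158i
d^3_{0,0}: k∈[0..3] ⇒ +0.766403 -0.639641 +0.059316 -0.000611 = +0.185467;  D = +0.185467+0.000000i
d^3_{1,0}: k∈[0..2] ⇒ -0.808474 +0.224918 -0.006952 = -0.590509;  D = -0.536756-0.246158i
d^3_{2,0}: k∈[0..1] ⇒ +0.389273 -0.036099 = +0.353175;  D = +0.230432+0.267644i
d^3_{3,0}: single k=0 term ⇒ -0.096789;  D = -0.026826-0.092997i
Y_3^{m'}(θ=1.4018,φ=3.5162) and Σ D·Y over m':
  (+0.0268-0.0930i)·(-0.1727+0.3604i)  (+0.2304-0.2676i)·(+0.1223-0.1138i)  (+0.5368-0.2462i)·(+0.2545-0.1001i)  (+0.1855+0.0000i)·(-0.1794+0.0000i)  (-0.5368-0.2462i)·(-0.2545-0.1001i)  (+0.2304+0.2676i)·(+0.1223+0.1138i)  (-0.0268-0.0930i)·(+0.1727+0.3604i)
Y_3^0(R⁻¹ n̂) = +0.243945+0.000000i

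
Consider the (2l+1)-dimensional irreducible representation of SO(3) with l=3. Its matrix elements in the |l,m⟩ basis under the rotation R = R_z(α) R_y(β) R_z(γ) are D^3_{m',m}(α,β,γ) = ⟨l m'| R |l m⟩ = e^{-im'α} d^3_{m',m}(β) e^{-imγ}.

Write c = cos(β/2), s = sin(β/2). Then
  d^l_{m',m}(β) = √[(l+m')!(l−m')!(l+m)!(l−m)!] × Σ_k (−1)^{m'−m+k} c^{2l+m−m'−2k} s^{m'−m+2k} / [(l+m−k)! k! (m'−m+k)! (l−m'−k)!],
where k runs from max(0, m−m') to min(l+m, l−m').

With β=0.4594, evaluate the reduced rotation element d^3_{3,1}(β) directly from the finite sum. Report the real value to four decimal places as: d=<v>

d^3_{3,1}(β=0.4594) via the finite sum:
Half-angle: c=0.973735, s=0.227685. N=√(720·1·24·2)=185.903201
The bounds max(0,m−m')=0 and min(l+m,l−m')=0 give 1 term
  k=0: (−1)^2·185.9032/(48)·0.9737^4·0.2277^2 = +0.180501
d^3_{3,1}(0.4594) = +0.180501

d=0.1805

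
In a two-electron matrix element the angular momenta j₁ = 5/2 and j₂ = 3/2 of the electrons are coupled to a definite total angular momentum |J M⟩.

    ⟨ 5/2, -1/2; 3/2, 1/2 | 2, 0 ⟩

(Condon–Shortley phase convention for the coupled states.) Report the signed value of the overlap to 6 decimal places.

√[5·2!3!1!/7! · 2!3!2!1!2!2!] = √(8/7)
  +(−1)^1/∏(1,1,2,1,1,0)! = -1/2  (running -1/2)
  +(−1)^2/∏(2,0,1,0,2,1)! = 1/4  (running -1/4)
⟨..|..⟩ = √(8/7)·(-1/4) = -0.267261

-0.267261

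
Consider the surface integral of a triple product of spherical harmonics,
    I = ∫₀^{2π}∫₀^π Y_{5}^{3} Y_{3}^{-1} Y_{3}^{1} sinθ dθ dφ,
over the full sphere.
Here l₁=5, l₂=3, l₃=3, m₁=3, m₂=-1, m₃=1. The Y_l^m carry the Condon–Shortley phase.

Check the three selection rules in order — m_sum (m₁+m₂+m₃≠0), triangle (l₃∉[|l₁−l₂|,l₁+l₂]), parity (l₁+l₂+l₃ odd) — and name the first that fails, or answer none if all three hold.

m_sum

Σmᵢ = 3  ✗
l₃∈[|l₁−l₂|,l₁+l₂]=[2,8], have l₃=3
Σlᵢ = 11 ⇒ odd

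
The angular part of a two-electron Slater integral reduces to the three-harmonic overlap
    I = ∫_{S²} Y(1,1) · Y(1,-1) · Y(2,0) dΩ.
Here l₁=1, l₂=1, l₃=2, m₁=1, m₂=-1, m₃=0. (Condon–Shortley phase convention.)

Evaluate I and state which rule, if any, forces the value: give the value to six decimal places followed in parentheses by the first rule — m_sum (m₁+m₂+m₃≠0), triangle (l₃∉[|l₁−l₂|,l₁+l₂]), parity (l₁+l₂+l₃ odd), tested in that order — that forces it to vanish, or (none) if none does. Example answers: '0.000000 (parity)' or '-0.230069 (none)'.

Rules hold: Σm=0, L=4 even, 0≤2≤2.
N = 3·3·5 = 45
Δ = 0!·2!·2!/5! = 1/30
Racah Σ t=0..0: t=0:+1/1 = 1/1
⇒ 3j(1 1 2; 0 0 0)² = 2/15, sgn +1
Racah Σ t=0..0: t=0:+1/4 = 1/4
⇒ 3j(1 1 2; 1 -1 0)² = 1/30, sgn +1
4πI² = N·(3j₀)²·(3jₘ)² = 1/5
I = +1·√(0.2/4π) = 0.12615663
No selection rule forces the value: the integral is nonzero (none).

0.126157 (none)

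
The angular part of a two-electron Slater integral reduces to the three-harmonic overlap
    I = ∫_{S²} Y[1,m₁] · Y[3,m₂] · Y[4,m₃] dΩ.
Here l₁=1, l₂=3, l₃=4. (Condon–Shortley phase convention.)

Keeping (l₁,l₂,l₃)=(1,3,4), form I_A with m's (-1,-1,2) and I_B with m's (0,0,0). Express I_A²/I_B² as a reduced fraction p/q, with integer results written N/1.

Same 1,3,4: normalisation and zero-m 3j drop out of the ratio.
A: Δ: 0! 2! 6! / 9! → 1/252; sum: t=0:+1/96 = 1/96; 3j²(1 3 4; -1 -1 2) = Δ·Π!·Σ² = 5/84  (sign +1)
B: Δ: 0! 2! 6! / 9! → 1/252; sum: t=0:+1/36 = 1/36; 3j²(1 3 4; 0 0 0) = Δ·Π!·Σ² = 4/63  (sign +1)
I_A²/I_B² = (5/84)/(4/63) = 15/16

15/16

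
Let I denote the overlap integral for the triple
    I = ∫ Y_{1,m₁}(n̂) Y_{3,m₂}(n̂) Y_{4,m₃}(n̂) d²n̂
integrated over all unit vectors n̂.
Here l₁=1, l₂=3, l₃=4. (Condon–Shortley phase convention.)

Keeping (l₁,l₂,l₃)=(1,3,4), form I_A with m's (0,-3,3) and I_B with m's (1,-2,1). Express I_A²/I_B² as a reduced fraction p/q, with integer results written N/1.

7/3

Same 1,3,4: normalisation and zero-m 3j drop out of the ratio.
A: Δ: 0! 2! 6! / 9! → 1/252; sum: t=0:+1/720 = 1/720; 3j²(1 3 4; 0 -3 3) = Δ·Π!·Σ² = 1/36  (sign -1)
B: Δ: 0! 2! 6! / 9! → 1/252; sum: t=0:+1/240 = 1/240; 3j²(1 3 4; 1 -2 1) = Δ·Π!·Σ² = 1/84  (sign -1)
I_A²/I_B² = (1/36)/(1/84) = 7/3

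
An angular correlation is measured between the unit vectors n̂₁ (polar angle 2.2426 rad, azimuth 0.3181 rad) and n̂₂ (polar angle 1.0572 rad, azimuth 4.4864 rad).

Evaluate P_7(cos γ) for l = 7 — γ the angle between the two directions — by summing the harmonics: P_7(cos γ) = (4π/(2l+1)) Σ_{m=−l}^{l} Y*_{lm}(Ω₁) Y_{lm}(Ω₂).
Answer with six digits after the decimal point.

Summing Y*_{l m}(θ₁,φ₁)·Y_{l m}(θ₂,φ₂) over m ∈ [−7, 7]; prefactor 4π/(2·7+1) = 0.837758:
  m=-7: Y*=-0.054880+0.071313i  Y=+0.190128+0.002116i  product -0.010585+0.013443i
  m=-6: Y*=+0.088733-0.252607i  Y=-0.085566-0.392087i  product -0.106636-0.013176i
  m=-5: Y*=-0.008571+0.434931i  Y=-0.355634+0.167796i  product -0.069931-0.156114i
  m=-4: Y*=-0.102602-0.333579i  Y=+0.017717+0.022508i  product +0.005690-0.008219i
  m=-3: Y*=-0.033985-0.047958i  Y=-0.210871+0.261852i  product +0.019724+0.001214i
  m=-2: Y*=+0.295243+0.218082i  Y=+0.168936+0.082018i  product +0.031991+0.061057i
  m=-1: Y*=-0.097186-0.032001i  Y=-0.059569+0.259090i  product +0.014081-0.023274i
  m=+0: Y*=-0.338694-0.000000i  Y=+0.224489+0.000000i  product -0.076033-0.000000i
  m=+1: Y*=+0.097186-0.032001i  Y=+0.059569+0.259090i  product +0.014081+0.023274i
  m=+2: Y*=+0.295243-0.218082i  Y=+0.168936-0.082018i  product +0.031991-0.061057i
  m=+3: Y*=+0.033985-0.047958i  Y=+0.210871+0.261852i  product +0.019724-0.001214i
  m=+4: Y*=-0.102602+0.333579i  Y=+0.017717-0.022508i  product +0.005690+0.008219i
  m=+5: Y*=+0.008571+0.434931i  Y=+0.355634+0.167796i  product -0.069931+0.156114i
  m=+6: Y*=+0.088733+0.252607i  Y=-0.085566+0.392087i  product -0.106636+0.013176i
  m=+7: Y*=+0.054880+0.071313i  Y=-0.190128+0.002116i  product -0.010585-0.013443i
Σ over m = -0.307367-0.000000i; ×(4π/15) → -0.257499-0.000000i. Real part: -0.257499

-0.257499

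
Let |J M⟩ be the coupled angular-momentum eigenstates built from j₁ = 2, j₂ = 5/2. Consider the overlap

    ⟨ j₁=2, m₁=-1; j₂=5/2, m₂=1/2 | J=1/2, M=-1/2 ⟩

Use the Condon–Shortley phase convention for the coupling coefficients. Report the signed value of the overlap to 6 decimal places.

triangle: 4!*0!*1!/6! = 24/720
(j±m)!: 1!*3!*3!*2!*0!*1! = 72
prefactor² = (2J+1)*Δ*N² = 24/5
  k=3: −1/(3!*1!*0!*0!*0!*1!) = -1/6
Σ = -1/6  ⇒  CG² = 24/5*(-1/6)² = 2/15
CG = −√(2/15) = -0.365148

−√(2/15) = -0.365148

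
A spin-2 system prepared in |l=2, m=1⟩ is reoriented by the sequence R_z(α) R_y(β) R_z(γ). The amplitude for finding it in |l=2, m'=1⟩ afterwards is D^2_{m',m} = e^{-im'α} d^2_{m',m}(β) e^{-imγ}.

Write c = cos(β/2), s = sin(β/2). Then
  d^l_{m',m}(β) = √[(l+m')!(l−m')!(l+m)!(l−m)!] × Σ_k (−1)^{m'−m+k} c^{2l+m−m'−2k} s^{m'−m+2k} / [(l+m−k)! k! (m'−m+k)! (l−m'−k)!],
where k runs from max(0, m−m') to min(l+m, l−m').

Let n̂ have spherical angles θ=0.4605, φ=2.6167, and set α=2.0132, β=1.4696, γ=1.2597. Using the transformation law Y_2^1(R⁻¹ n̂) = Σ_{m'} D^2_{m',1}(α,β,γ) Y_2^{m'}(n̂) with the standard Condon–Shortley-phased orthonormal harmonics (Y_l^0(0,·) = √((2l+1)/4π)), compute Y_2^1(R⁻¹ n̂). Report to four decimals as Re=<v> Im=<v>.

Need the full column D^2_{m',1} for m'=−2..2 at α=2.0132, β=1.4696, γ=1.2597.
cos(β/2)=0.741965, sin(β/2)=0.670439
d^2_{-2,1}: single k=3 term ⇒ +0.447189;  D = -0.416130+0.163748i
d^2_{-1,1}: k∈[2..3] ⇒ +0.742346 -0.202040 = +0.540306;  D = +0.394044+0.369675i
d^2_{0,1}: k∈[1..2] ⇒ +0.670787 -0.547692 = +0.123095;  D = +0.037680-0.117187i
d^2_{1,1}: k∈[0..1] ⇒ +0.303063 -0.742346 = -0.439282;  D = +0.435501-0.057515i
d^2_{2,1}: single k=0 term ⇒ -0.547695;  D = -0.297263-0.460005i
Y_2^{m'}(θ=0.4605,φ=2.6167) and Σ D·Y over m':
  (-0.4161+0.1637i)·(+0.0380+0.0662i)  (+0.3940+0.3697i)·(-0.2662-0.1541i)  (+0.0377-0.1172i)·(+0.4439+0.0000i)  (+0.4355-0.0575i)·(+0.2662-0.1541i)  (-0.2973-0.4600i)·(+0.0380-0.0662i)
Y_2^1(R⁻¹ n̂) = +0.007514-0.312684i

Re=0.0075 Im=-0.3127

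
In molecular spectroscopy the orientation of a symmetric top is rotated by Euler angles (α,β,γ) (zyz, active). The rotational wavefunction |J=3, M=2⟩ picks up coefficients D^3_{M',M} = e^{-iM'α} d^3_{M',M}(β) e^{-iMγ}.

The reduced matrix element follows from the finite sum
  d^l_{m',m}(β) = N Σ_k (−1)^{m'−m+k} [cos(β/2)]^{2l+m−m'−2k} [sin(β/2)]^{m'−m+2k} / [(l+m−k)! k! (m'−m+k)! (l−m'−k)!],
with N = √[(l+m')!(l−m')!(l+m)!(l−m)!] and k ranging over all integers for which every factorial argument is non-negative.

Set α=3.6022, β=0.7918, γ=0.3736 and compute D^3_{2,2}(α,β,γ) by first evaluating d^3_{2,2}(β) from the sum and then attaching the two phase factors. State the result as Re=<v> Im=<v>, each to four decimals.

Split into d^3_{2,2}(β=0.7918) × two z-phases.
Half-angle: c=0.922650, s=0.385639. N=√(120·1·120·1)=120.000000
The bounds max(0,m−m')=0 and min(l+m,l−m')=1 give 2 terms
  k=0: (−1)^0·120.0000/(120)·0.9226^6·0.3856^0 = +0.616910
  k=1: (−1)^1·120.0000/(24)·0.9226^4·0.3856^2 = -0.538864
d^3_{2,2}(0.7918) = +0.616910 -0.538864 = +0.078046
Phases: e^{-i·(2)·3.6022}=+0.604853-0.796337i, e^{-i·(2)·0.3736}=+0.733595-0.679587i ⇒ D=-0.007607-0.077674i

Re=-0.0076 Im=-0.0777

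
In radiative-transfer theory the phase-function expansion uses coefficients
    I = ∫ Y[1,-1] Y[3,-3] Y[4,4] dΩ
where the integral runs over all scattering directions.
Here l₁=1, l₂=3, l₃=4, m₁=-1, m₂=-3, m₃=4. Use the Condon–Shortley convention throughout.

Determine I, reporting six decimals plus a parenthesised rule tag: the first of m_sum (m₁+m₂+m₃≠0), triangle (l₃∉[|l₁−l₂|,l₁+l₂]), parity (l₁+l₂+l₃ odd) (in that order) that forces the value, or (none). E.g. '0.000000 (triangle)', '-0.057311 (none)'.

m-sum 0 ✓  L=8 even ✓  2≤4≤4 ✓
Π(2lᵢ+1) = 3×7×9 = 189
triangle coeff Δ(1,3,4) = 1/252
Σ_t [0,0]: t=0:+1/36 = 1/36
(3j)²=4/63 [(1 3 4; 0 0 0)], sign=+1
Σ_t [0,0]: t=0:+1/1440 = 1/1440
(3j)²=1/9 [(1 3 4; -1 -3 4)], sign=+1
⇒ 4πI² = 4/3
I = (+1)√(4/3/(4π)) = 0.32573501
No selection rule forces the value: the integral is nonzero (none).

0.325735 (none)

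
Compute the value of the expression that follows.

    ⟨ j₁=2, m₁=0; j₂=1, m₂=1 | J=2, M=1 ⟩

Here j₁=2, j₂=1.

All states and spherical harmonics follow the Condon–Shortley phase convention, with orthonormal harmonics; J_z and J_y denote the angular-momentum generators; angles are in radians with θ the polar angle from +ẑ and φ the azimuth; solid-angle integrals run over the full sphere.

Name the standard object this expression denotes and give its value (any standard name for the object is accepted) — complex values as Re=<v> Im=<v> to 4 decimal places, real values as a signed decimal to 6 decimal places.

This is a Clebsch–Gordan (vector-coupling) coefficient.
√[5·1!3!1!/6! · 2!2!2!0!3!1!] = √(2)
  +(−1)^1/∏(1,0,1,1,2,0)! = -1/2  (running -1/2)
⟨..|..⟩ = √(2)·(-1/2) = -0.707107

Clebsch–Gordan coefficient, −√(1/2) ≈ -0.707107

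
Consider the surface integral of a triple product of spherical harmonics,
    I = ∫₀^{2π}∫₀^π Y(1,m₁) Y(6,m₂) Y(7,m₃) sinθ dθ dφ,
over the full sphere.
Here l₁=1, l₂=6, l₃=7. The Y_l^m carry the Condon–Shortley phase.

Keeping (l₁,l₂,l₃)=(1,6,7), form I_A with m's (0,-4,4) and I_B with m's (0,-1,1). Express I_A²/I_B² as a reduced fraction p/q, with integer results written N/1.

Shared (l₁,l₂,l₃)=(1,6,7): N and (l;000)² cancel in I_A²/I_B².
A: Δ = 0!·2!·12!/15! = 1/1365; Racah Σ t=0..0: t=0:+1/7257600 = 1/7257600; ⇒ 3j(1 6 7; 0 -4 4)² = 11/455, sgn -1
B: Δ = 0!·2!·12!/15! = 1/1365; Racah Σ t=0..0: t=0:+1/604800 = 1/604800; ⇒ 3j(1 6 7; 0 -1 1)² = 16/455, sgn +1
I_A²/I_B² = (11/455)/(16/455) = 11/16

11/16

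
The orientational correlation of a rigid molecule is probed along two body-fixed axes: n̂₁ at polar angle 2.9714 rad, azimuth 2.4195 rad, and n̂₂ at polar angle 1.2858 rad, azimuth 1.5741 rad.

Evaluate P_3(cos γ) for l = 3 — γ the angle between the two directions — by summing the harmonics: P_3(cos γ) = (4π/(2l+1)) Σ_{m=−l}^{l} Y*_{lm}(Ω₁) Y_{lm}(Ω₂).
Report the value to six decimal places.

Expand P_3 via completeness: Σ_{m} conj(Y_{3,m}) at Ω₁ times Y_{3,m} at Ω₂ —
  m=-3: (0.001137, 0.001678) × (0.003655, 0.368726) = (-0.000615, 0.000425)  (running Σ = (-0.000615, 0.000425))
  m=-2: (-0.003649, 0.028663) × (-0.264616, 0.001748) = (0.000915, -0.007591)  (running Σ = (0.000301, -0.007166))
  m=-1: (-0.158414, 0.139528) × (0.000620, 0.187562) = (-0.026268, -0.029626)  (running Σ = (-0.025968, -0.036792))
  m=0: (-0.682816, -0.000000) × (-0.273292, 0.000000) = (0.186608, 0.000000)  (running Σ = (0.160640, -0.036792))
  m=1: (0.158414, 0.139528) × (-0.000620, 0.187562) = (-0.026268, 0.029626)  (running Σ = (0.134372, -0.007166))
  m=2: (-0.003649, -0.028663) × (-0.264616, -0.001748) = (0.000915, 0.007591)  (running Σ = (0.135287, 0.000425))
  m=3: (-0.001137, 0.001678) × (-0.003655, 0.368726) = (-0.000615, -0.000425)  (running Σ = (0.134673, -0.000000))
Accumulated sum (0.134673, -0.000000); after 4π/(2l+1) scaling, (0.241764, -0.000000) ⇒ P_3 = 0.241764

0.241764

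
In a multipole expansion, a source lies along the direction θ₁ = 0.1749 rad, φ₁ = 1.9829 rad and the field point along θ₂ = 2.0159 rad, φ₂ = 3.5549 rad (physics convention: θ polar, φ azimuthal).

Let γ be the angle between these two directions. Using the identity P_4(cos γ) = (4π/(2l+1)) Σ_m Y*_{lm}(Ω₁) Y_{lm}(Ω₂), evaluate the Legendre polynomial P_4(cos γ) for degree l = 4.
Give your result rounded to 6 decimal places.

-0.158080

Expand P_4 via completeness: Σ_{m} conj(Y_{4,m}) at Ω₁ times Y_{4,m} at Ω₂ —
  m=-4: Y*=-0.00003 + 0.00040j  Y=-0.02418 - 0.29267j  product 0.00012 - 0.00000j
  m=-3: Y*=0.00613 - 0.00213j  Y=0.12872 - 0.37474j  product -0.00001 - 0.00257j
  m=-2: Y*=-0.03982 - 0.04303j  Y=0.05494 - 0.05966j  product -0.00476 + 0.00001j
  m=-1: Y*=-0.12300 + 0.28137j  Y=-0.28662 + 0.12570j  product -0.00012 - 0.09611j
  m=+0: Y*=0.72155 + 0.00000j  Y=-0.14371 + 0.00000j  product -0.10369 + 0.00000j
  m=+1: Y*=0.12300 + 0.28137j  Y=0.28662 + 0.12570j  product -0.00012 + 0.09611j
  m=+2: Y*=-0.03982 + 0.04303j  Y=0.05494 + 0.05966j  product -0.00476 - 0.00001j
  m=+3: Y*=-0.00613 - 0.00213j  Y=-0.12872 - 0.37474j  product -0.00001 + 0.00257j
  m=+4: Y*=-0.00003 - 0.00040j  Y=-0.02418 + 0.29267j  product 0.00012 + 0.00000j
Σ over m = -0.11322 + 0.00000j; ×(4π/9) → -0.15808 + 0.00000j. Real part: -0.158080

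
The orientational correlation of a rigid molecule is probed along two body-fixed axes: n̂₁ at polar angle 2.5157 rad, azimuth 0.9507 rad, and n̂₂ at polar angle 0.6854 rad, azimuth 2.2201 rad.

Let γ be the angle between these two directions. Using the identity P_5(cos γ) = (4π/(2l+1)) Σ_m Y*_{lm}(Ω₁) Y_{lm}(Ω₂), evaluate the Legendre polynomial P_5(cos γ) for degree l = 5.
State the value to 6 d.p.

-0.050313

Term-by-term m-sum for l=5 (normalisation 4π/11 = 1.142397):
  term(m=-5) = 0.00151 - 0.00010j   from Y*(Ω₁)=0.00132 - 0.03200j, Y(Ω₂)=0.00494 + 0.04690j
  term(m=-4) = -0.00913 - 0.02387j   from Y*(Ω₁)=0.11057 + 0.08603j, Y(Ω₂)=-0.15604 - 0.09447j
  term(m=-3) = -0.10350 + 0.08142j   from Y*(Ω₁)=-0.32737 + 0.09751j, Y(Ω₂)=0.35842 - 0.14196j
  term(m=-2) = 0.15807 + 0.10879j   from Y*(Ω₁)=0.14849 - 0.43267j, Y(Ω₂)=-0.11278 + 0.40406j
  term(m=-1) = 0.00149 - 0.00479j   from Y*(Ω₁)=0.09422 + 0.13194j, Y(Ω₂)=-0.01870 - 0.02463j
  term(m=+0) = -0.14094 + 0.00000j   from Y*(Ω₁)=0.36003 + 0.00000j, Y(Ω₂)=-0.39146 + 0.00000j
  term(m=+1) = 0.00149 + 0.00479j   from Y*(Ω₁)=-0.09422 + 0.13194j, Y(Ω₂)=0.01870 - 0.02463j
  term(m=+2) = 0.15807 - 0.10879j   from Y*(Ω₁)=0.14849 + 0.43267j, Y(Ω₂)=-0.11278 - 0.40406j
  term(m=+3) = -0.10350 - 0.08142j   from Y*(Ω₁)=0.32737 + 0.09751j, Y(Ω₂)=-0.35842 - 0.14196j
  term(m=+4) = -0.00913 + 0.02387j   from Y*(Ω₁)=0.11057 - 0.08603j, Y(Ω₂)=-0.15604 + 0.09447j
  term(m=+5) = 0.00151 + 0.00010j   from Y*(Ω₁)=-0.00132 - 0.03200j, Y(Ω₂)=-0.00494 + 0.04690j
Σ over m = -0.04404 + 0.00000j; ×(4π/11) → -0.05031 + 0.00000j. Real part: -0.050313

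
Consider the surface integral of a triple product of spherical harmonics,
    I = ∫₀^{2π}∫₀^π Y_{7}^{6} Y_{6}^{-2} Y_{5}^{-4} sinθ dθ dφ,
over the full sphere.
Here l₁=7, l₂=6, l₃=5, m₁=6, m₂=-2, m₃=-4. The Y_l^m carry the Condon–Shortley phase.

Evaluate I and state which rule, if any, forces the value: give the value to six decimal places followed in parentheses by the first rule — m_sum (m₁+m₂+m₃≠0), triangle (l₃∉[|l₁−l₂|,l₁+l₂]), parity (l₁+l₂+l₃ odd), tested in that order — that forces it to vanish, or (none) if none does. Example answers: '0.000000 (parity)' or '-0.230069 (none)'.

-0.164530 (none)

Checks pass: Σm=0; 18 even; l₃=5∈[1,13].
(2·7+1)(2·6+1)(2·5+1) = 2145
Δ: 8! 6! 4! / 19! → 1/174594420
sum: t=2:+1/4147200 t=3:−1/207360 t=4:+1/82944 t=5:−1/207360 t=6:+1/4147200 = 1/345600
3j²(7 6 5; 0 0 0) = Δ·Π!·Σ² = 420/46189  (sign -1)
sum: t=0:+1/116121600 t=1:−1/21772800 = -13/348364800
3j²(7 6 5; 6 -2 -4) = Δ·Π!·Σ² = 169/9690  (sign +1)
combine: 4πI² = 2145·420/46189·169/9690 = 35490/104329
take √, sign -1: I = -0.16453017
No selection rule forces the value: the integral is nonzero (none).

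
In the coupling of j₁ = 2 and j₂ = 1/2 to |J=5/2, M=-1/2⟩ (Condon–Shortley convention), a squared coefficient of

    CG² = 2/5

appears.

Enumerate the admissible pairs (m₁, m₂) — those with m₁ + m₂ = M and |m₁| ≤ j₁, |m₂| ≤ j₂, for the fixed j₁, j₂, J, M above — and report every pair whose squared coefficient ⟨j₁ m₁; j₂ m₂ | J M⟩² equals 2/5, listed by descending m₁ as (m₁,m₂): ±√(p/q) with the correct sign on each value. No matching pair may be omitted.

(-1,1/2): +√(2/5)

Admissible pairs with m₁+m₂ = M = -1/2: (-1,1/2), (0,-1/2)
  (m₁,m₂)=(0,-1/2): CG² = 3/5, CG = +√(3/5)
  (m₁,m₂)=(-1,1/2): CG² = 2/5, CG = +√(2/5)   ← matches the target
Pairs with CG² = 2/5: (-1,1/2): +√(2/5)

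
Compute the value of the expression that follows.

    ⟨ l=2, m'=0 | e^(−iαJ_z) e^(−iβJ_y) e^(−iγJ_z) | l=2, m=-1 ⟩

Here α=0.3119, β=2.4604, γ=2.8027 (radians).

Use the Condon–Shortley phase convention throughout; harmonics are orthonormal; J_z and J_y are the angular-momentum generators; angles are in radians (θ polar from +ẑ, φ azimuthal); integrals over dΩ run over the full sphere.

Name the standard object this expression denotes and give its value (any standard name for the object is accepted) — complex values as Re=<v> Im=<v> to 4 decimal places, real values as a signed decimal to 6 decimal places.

This is a Wigner D-matrix element — the rotation-matrix element ⟨l m'| R(α,β,γ) |l m⟩ in the angular-momentum basis.
First d^2_{0,-1}(β=2.4604), then the phase factors e^{-i(0)α} and e^{-i(-1)γ}:
c=cos(2.460400/2)=0.334049, s=sin(2.460400/2)=0.942556; N=√[2·2·1·6]=4.898979
The bounds max(0,m−m')=0 and min(l+m,l−m')=1 give 2 terms
  k=0: (−1)^1·4.8990/(2)·0.3340^3·0.9426^1 = -0.086063
  k=1: (−1)^2·4.8990/(2)·0.3340^1·0.9426^3 = +0.685184
d^2_{0,-1}(2.4604) = -0.086063 +0.685184 = +0.599121
Attach z-rotation phases: D = e^{-i(0)(0.3119)}·(+0.599121)·e^{-i(-1)(2.8027)} = -0.565045+0.199174i

Wigner D-matrix element, Re=-0.5650 Im=0.1992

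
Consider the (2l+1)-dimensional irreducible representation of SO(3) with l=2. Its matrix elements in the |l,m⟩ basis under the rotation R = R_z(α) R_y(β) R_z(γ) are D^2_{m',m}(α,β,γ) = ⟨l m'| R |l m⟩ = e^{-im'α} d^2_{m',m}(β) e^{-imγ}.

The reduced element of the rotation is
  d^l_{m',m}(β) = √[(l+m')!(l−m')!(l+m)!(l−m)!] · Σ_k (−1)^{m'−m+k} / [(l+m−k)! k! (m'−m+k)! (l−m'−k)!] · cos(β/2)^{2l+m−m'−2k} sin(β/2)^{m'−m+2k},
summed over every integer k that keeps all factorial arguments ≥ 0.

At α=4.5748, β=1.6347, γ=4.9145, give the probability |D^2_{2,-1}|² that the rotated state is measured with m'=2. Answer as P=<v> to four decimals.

P=0.2818

First d^2_{2,-1}(β=1.6347), then the phase factors e^{-i(2)α} and e^{-i(-1)γ}:
With c≡cos(β/2)=0.684156 and s≡sin(β/2)=0.729335, N=[24·1·1·6]^{1/2}=12.000000
Admissible k: 0..0 (factorial args all ≥0)
  k=0: (−1)^3·12.0000/(6)·0.6842^1·0.7293^3 = -0.530844
d^2_{2,-1}(1.6347) = -0.530844
|D^2_{2,-1}|² = |d^2_{2,-1}(β)|² = (-0.530844)² = 0.281796 (the z-rotation phases have unit modulus)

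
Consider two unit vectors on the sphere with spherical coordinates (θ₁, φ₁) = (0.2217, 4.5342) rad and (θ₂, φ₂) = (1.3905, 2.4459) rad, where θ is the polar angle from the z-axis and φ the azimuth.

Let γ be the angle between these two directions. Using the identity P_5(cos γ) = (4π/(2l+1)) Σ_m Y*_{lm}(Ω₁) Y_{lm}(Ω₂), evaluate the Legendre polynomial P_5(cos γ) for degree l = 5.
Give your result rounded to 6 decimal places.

Term-by-term m-sum for l=5 (normalisation 4π/11 = 1.142397):
  m=-5: Y*=(-0.000186, -0.000150)  Y=(0.403675, 0.141375)  product (-0.000054, -0.000087)
  m=-4: Y*=(0.002532, -0.002189)  Y=(-0.230836, 0.086577)  product (-0.000395, 0.000725)
  m=-3: Y*=(0.014175, 0.023942)  Y=(-0.115546, 0.203557)  product (-0.006511, 0.000119)
  m=-2: Y*=(-0.138964, 0.051733)  Y=(-0.047425, -0.261495)  product (0.020118, 0.033885)
  m=-1: Y*=(-0.083576, -0.464056)  Y=(-0.138234, -0.115418)  product (-0.042008, 0.073794)
  m=+0: Y*=(0.620597, -0.000000)  Y=(0.268735, 0.000000)  product (0.166776, 0.000000)
  m=+1: Y*=(0.083576, -0.464056)  Y=(0.138234, -0.115418)  product (-0.042008, -0.073794)
  m=+2: Y*=(-0.138964, -0.051733)  Y=(-0.047425, 0.261495)  product (0.020118, -0.033885)
  m=+3: Y*=(-0.014175, 0.023942)  Y=(0.115546, 0.203557)  product (-0.006511, -0.000119)
  m=+4: Y*=(0.002532, 0.002189)  Y=(-0.230836, -0.086577)  product (-0.000395, -0.000725)
  m=+5: Y*=(0.000186, -0.000150)  Y=(-0.403675, 0.141375)  product (-0.000054, 0.000087)
Σ over m = (0.109077, -0.000000); ×(4π/11) → (0.124609, -0.000000). Real part: 0.124609

0.124609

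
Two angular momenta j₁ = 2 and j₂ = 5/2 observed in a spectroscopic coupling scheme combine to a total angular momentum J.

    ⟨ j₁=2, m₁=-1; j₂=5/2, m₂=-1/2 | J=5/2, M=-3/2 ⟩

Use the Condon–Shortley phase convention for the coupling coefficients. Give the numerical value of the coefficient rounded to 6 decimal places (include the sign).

−√(6/35) ≈ -0.414039

√[6·2!2!3!/8! · 1!3!2!3!1!4!] = √(216/35)
  +(−1)^1/∏(1,1,2,1,0,2)! = -1/4  (running -1/4)
  +(−1)^2/∏(2,0,1,0,1,3)! = 1/12  (running -1/6)
⟨..|..⟩ = √(216/35)·(-1/6) = -0.414039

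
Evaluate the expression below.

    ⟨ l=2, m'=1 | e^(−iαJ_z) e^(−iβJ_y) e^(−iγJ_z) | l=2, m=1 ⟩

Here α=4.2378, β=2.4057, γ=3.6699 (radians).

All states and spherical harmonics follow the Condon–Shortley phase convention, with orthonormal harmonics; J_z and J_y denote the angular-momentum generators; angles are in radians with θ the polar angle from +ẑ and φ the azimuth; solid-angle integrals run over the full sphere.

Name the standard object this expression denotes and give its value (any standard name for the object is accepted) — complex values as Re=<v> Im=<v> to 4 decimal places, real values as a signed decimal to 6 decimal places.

This is a Wigner D-matrix element — the rotation-matrix element ⟨l m'| R(α,β,γ) |l m⟩ in the angular-momentum basis.
Split into d^2_{1,1}(β=2.4057) × two z-phases.
c=cos(2.405700/2)=0.359700, s=sin(2.405700/2)=0.933068; N=√[6·1·6·1]=6.000000
k∈{0,1} keeps every argument non-negative
  k=0: (−1)^0·6.0000/(6)·0.3597^4·0.9331^0 = +0.016740
  k=1: (−1)^1·6.0000/(2)·0.3597^2·0.9331^2 = -0.337932
d^2_{1,1}(2.4057) = +0.016740 -0.337932 = -0.321191
D = (-0.456973+0.889481i)·(-0.321191)·(-0.863662+0.504072i) = +0.017246+0.320728i

Wigner D-matrix element, Re=0.0172 Im=0.3207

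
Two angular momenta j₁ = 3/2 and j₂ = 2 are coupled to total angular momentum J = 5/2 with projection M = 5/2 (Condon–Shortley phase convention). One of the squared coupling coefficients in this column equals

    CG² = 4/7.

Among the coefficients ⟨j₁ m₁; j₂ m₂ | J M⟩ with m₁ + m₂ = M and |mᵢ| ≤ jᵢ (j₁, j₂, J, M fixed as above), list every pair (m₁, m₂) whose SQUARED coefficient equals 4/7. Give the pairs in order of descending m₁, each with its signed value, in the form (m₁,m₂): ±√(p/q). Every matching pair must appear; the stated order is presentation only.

Admissible pairs with m₁+m₂ = M = 5/2: (1/2,2), (3/2,1)
  (m₁,m₂)=(3/2,1): CG² = 3/7, CG = +√(3/7)
  (m₁,m₂)=(1/2,2): CG² = 4/7, CG = −√(4/7)   ← matches the target
Pairs with CG² = 4/7: (1/2,2): −√(4/7)

(1/2,2): −√(4/7)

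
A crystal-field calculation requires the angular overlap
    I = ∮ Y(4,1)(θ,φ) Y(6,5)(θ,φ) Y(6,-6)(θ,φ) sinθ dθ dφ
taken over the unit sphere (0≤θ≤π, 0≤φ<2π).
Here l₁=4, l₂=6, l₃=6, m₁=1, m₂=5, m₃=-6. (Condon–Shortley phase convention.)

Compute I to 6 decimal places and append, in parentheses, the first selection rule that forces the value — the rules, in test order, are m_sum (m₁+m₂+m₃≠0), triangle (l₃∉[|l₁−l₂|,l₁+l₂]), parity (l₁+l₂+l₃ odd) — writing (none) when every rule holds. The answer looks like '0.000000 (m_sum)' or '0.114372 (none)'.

Checks pass: Σm=0; 16 even; l₃=6∈[2,10].
(2·4+1)(2·6+1)(2·6+1) = 1521
Δ: 4! 4! 8! / 17! → 1/15315300
sum: t=0:+1/829440 t=1:−1/25920 t=2:+1/9216 t=3:−1/25920 t=4:+1/829440 = 7/207360
3j²(4 6 6; 0 0 0) = Δ·Π!·Σ² = 28/2431  (sign +1)
sum: t=3:−1/5806080 = -1/5806080
3j²(4 6 6; 1 5 -6) = Δ·Π!·Σ² = 165/6188  (sign -1)
combine: 4πI² = 1521·28/2431·165/6188 = 135/289
take √, sign -1: I = -0.19280266
No selection rule forces the value: the integral is nonzero (none).

-0.192803 (none)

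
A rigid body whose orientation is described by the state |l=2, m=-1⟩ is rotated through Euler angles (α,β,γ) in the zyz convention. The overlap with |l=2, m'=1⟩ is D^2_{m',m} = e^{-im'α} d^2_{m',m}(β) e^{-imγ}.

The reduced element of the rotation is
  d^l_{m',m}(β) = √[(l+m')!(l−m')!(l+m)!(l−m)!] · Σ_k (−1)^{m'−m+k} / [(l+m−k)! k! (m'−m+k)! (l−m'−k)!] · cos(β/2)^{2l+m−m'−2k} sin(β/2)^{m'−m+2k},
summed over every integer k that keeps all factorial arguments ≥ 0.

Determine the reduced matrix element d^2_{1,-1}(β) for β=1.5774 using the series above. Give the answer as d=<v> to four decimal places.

d^2_{1,-1}(β=1.5774) via the finite sum:
c=cos(1.577400/2)=0.704768, s=sin(1.577400/2)=0.709438; N=√[6·1·1·6]=6.000000
The bounds max(0,m−m')=0 and min(l+m,l−m')=1 give 2 terms
  k=0: (−1)^2·6.0000/(2)·0.7048^2·0.7094^2 = +0.749967
  k=1: (−1)^3·6.0000/(6)·0.7048^0·0.7094^4 = -0.253313
d^2_{1,-1}(1.5774) = +0.749967 -0.253313 = +0.496655

d=0.4967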